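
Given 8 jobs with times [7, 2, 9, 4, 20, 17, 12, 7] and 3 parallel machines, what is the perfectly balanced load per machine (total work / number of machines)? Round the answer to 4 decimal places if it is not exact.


Total processing time = 7 + 2 + 9 + 4 + 20 + 17 + 12 + 7 = 78
Number of machines = 3
Ideal balanced load = 78 / 3 = 26.0

26.0


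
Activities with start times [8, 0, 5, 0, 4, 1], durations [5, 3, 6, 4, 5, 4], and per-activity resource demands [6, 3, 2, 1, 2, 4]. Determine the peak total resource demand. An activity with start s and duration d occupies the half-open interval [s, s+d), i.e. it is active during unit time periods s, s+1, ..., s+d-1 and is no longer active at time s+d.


Each activity i is active on [start_i, start_i + duration_i).
Compute total resource usage per time slot:
  t=0: active resources = [3, 1], total = 4
  t=1: active resources = [3, 1, 4], total = 8
  t=2: active resources = [3, 1, 4], total = 8
  t=3: active resources = [1, 4], total = 5
  t=4: active resources = [2, 4], total = 6
  t=5: active resources = [2, 2], total = 4
  t=6: active resources = [2, 2], total = 4
  t=7: active resources = [2, 2], total = 4
  t=8: active resources = [6, 2, 2], total = 10
  t=9: active resources = [6, 2], total = 8
  t=10: active resources = [6, 2], total = 8
  t=11: active resources = [6], total = 6
  t=12: active resources = [6], total = 6
Peak resource demand = 10

10


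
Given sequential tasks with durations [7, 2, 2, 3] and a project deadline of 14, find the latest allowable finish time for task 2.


LF(activity 2) = deadline - sum of successor durations
Successors: activities 3 through 4 with durations [2, 3]
Sum of successor durations = 5
LF = 14 - 5 = 9

9


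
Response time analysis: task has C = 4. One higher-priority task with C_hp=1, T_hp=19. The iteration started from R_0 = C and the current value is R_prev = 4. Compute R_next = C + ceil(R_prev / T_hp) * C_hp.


R_next = C + ceil(R_prev / T_hp) * C_hp
ceil(4 / 19) = ceil(0.2105) = 1
Interference = 1 * 1 = 1
R_next = 4 + 1 = 5

5


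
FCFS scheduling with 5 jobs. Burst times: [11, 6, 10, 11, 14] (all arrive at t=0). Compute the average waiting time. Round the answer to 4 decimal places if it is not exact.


FCFS order (as given): [11, 6, 10, 11, 14]
Waiting times:
  Job 1: wait = 0
  Job 2: wait = 11
  Job 3: wait = 17
  Job 4: wait = 27
  Job 5: wait = 38
Sum of waiting times = 93
Average waiting time = 93/5 = 18.6

18.6


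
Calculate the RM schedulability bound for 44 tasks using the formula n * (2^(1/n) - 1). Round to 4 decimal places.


Compute 2^(1/44) = 1.0158780831
Subtract 1: 1.0158780831 - 1 = 0.0158780831
Multiply by n: 44 * 0.0158780831 = 0.6986356564
Round to 4 dp: 0.6986

0.6986


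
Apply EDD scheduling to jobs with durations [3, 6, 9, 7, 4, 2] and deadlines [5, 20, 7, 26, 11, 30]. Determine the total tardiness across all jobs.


Sort by due date (EDD order): [(3, 5), (9, 7), (4, 11), (6, 20), (7, 26), (2, 30)]
Compute completion times and tardiness:
  Job 1: p=3, d=5, C=3, tardiness=max(0,3-5)=0
  Job 2: p=9, d=7, C=12, tardiness=max(0,12-7)=5
  Job 3: p=4, d=11, C=16, tardiness=max(0,16-11)=5
  Job 4: p=6, d=20, C=22, tardiness=max(0,22-20)=2
  Job 5: p=7, d=26, C=29, tardiness=max(0,29-26)=3
  Job 6: p=2, d=30, C=31, tardiness=max(0,31-30)=1
Total tardiness = 16

16


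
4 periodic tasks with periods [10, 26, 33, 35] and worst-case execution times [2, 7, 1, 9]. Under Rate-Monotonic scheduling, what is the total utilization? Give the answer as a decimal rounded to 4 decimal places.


Compute individual utilizations (exact fractions):
  Task 1: C/T = 2/10 = 1/5 (approx. 0.2)
  Task 2: C/T = 7/26 (approx. 0.2692)
  Task 3: C/T = 1/33 (approx. 0.0303)
  Task 4: C/T = 9/35 (approx. 0.2571)
Total utilization U = 1/5 + 7/26 + 1/33 + 9/35 = 22723/30030
Rounded to 4 decimal places: U = 0.7567
RM (Liu & Layland) bound for 4 tasks = 0.756828; compare with U = 22723/30030 (approx. 0.756677)
U <= bound, so schedulable by RM sufficient condition.

0.7567


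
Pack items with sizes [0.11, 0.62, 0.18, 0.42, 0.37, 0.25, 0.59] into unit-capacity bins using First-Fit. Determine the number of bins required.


Place items sequentially using First-Fit:
  Item 0.11 -> new Bin 1
  Item 0.62 -> Bin 1 (now 0.73)
  Item 0.18 -> Bin 1 (now 0.91)
  Item 0.42 -> new Bin 2
  Item 0.37 -> Bin 2 (now 0.79)
  Item 0.25 -> new Bin 3
  Item 0.59 -> Bin 3 (now 0.84)
Total bins used = 3

3


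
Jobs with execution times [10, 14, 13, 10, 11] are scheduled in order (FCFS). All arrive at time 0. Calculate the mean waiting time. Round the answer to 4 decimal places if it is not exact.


FCFS order (as given): [10, 14, 13, 10, 11]
Waiting times:
  Job 1: wait = 0
  Job 2: wait = 10
  Job 3: wait = 24
  Job 4: wait = 37
  Job 5: wait = 47
Sum of waiting times = 118
Average waiting time = 118/5 = 23.6

23.6


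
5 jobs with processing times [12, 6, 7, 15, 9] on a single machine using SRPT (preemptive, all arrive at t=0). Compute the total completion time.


Since all jobs arrive at t=0, SRPT equals SPT ordering.
SPT order: [6, 7, 9, 12, 15]
Completion times:
  Job 1: p=6, C=6
  Job 2: p=7, C=13
  Job 3: p=9, C=22
  Job 4: p=12, C=34
  Job 5: p=15, C=49
Total completion time = 6 + 13 + 22 + 34 + 49 = 124

124


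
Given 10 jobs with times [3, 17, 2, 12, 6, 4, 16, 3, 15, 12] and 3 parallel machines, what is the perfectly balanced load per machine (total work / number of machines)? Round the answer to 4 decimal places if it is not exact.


Total processing time = 3 + 17 + 2 + 12 + 6 + 4 + 16 + 3 + 15 + 12 = 90
Number of machines = 3
Ideal balanced load = 90 / 3 = 30.0

30.0


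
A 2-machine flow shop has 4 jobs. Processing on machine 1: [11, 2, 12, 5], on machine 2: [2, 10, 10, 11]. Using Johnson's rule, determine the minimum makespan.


Apply Johnson's rule:
  Group 1 (a <= b): [(2, 2, 10), (4, 5, 11)]
  Group 2 (a > b): [(3, 12, 10), (1, 11, 2)]
Optimal job order: [2, 4, 3, 1]
Schedule:
  Job 2: M1 done at 2, M2 done at 12
  Job 4: M1 done at 7, M2 done at 23
  Job 3: M1 done at 19, M2 done at 33
  Job 1: M1 done at 30, M2 done at 35
Makespan = 35

35


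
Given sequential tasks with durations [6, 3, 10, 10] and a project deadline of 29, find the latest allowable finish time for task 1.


LF(activity 1) = deadline - sum of successor durations
Successors: activities 2 through 4 with durations [3, 10, 10]
Sum of successor durations = 23
LF = 29 - 23 = 6

6


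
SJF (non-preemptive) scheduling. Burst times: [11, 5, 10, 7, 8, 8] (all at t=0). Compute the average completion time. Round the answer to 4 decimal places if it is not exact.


SJF order (ascending): [5, 7, 8, 8, 10, 11]
Completion times:
  Job 1: burst=5, C=5
  Job 2: burst=7, C=12
  Job 3: burst=8, C=20
  Job 4: burst=8, C=28
  Job 5: burst=10, C=38
  Job 6: burst=11, C=49
Average completion = 152/6 = 25.3333

25.3333


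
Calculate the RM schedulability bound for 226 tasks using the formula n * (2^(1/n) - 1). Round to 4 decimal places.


Compute 2^(1/226) = 1.0030717310
Subtract 1: 1.0030717310 - 1 = 0.0030717310
Multiply by n: 226 * 0.0030717310 = 0.6942112060
Round to 4 dp: 0.6942

0.6942


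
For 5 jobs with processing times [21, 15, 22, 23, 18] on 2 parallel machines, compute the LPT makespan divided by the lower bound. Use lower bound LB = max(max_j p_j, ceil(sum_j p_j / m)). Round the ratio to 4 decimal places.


LPT order: [23, 22, 21, 18, 15]
Machine loads after assignment: [56, 43]
LPT makespan = 56
Lower bound = max(max_job, ceil(total/2)) = max(23, 50) = 50
Ratio = 56 / 50 = 1.12

1.12


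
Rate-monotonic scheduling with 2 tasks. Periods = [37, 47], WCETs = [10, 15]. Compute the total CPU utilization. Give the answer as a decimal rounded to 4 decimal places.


Compute individual utilizations (exact fractions):
  Task 1: C/T = 10/37 (approx. 0.2703)
  Task 2: C/T = 15/47 (approx. 0.3191)
Total utilization U = 10/37 + 15/47 = 1025/1739
Rounded to 4 decimal places: U = 0.5894
RM (Liu & Layland) bound for 2 tasks = 0.828427; compare with U = 1025/1739 (approx. 0.589419)
U <= bound, so schedulable by RM sufficient condition.

0.5894


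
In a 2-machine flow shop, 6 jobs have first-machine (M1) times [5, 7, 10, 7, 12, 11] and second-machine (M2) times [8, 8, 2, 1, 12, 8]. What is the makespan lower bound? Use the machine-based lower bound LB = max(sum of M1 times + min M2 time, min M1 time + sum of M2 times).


LB1 = sum(M1 times) + min(M2 times) = 52 + 1 = 53
LB2 = min(M1 times) + sum(M2 times) = 5 + 39 = 44
Lower bound = max(LB1, LB2) = max(53, 44) = 53

53


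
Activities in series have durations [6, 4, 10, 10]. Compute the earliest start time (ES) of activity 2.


Activity 2 starts after activities 1 through 1 complete.
Predecessor durations: [6]
ES = 6 = 6

6


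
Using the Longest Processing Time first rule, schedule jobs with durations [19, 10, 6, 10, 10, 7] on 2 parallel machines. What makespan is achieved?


Sort jobs in decreasing order (LPT): [19, 10, 10, 10, 7, 6]
Assign each job to the least loaded machine:
  Machine 1: jobs [19, 10], load = 29
  Machine 2: jobs [10, 10, 7, 6], load = 33
Makespan = max load = 33

33


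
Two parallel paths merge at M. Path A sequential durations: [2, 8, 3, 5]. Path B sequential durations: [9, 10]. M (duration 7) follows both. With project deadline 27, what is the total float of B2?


Forward pass: ES(B2) = sum of predecessors on chain B = 9
EF = ES + duration = 9 + 10 = 19
Backward pass: LF(M) = deadline = 27; LS(M) = 27 - 7 = 20
LF(B2) = LS(M) - sum(successors on chain B) = 20 - 0 = 20
LS = LF - duration = 20 - 10 = 10
Total float = LS - ES = 10 - 9 = 1

1


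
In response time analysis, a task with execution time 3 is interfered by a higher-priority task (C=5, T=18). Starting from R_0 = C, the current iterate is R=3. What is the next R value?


R_next = C + ceil(R_prev / T_hp) * C_hp
ceil(3 / 18) = ceil(0.1667) = 1
Interference = 1 * 5 = 5
R_next = 3 + 5 = 8

8


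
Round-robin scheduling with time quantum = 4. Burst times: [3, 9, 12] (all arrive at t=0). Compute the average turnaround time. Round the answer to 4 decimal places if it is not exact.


Time quantum = 4
Execution trace:
  J1 runs 3 units, time = 3
  J2 runs 4 units, time = 7
  J3 runs 4 units, time = 11
  J2 runs 4 units, time = 15
  J3 runs 4 units, time = 19
  J2 runs 1 units, time = 20
  J3 runs 4 units, time = 24
Finish times: [3, 20, 24]
Average turnaround = 47/3 = 15.6667

15.6667


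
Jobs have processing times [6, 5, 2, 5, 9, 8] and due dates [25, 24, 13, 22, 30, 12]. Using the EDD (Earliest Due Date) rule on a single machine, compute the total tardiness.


Sort by due date (EDD order): [(8, 12), (2, 13), (5, 22), (5, 24), (6, 25), (9, 30)]
Compute completion times and tardiness:
  Job 1: p=8, d=12, C=8, tardiness=max(0,8-12)=0
  Job 2: p=2, d=13, C=10, tardiness=max(0,10-13)=0
  Job 3: p=5, d=22, C=15, tardiness=max(0,15-22)=0
  Job 4: p=5, d=24, C=20, tardiness=max(0,20-24)=0
  Job 5: p=6, d=25, C=26, tardiness=max(0,26-25)=1
  Job 6: p=9, d=30, C=35, tardiness=max(0,35-30)=5
Total tardiness = 6

6


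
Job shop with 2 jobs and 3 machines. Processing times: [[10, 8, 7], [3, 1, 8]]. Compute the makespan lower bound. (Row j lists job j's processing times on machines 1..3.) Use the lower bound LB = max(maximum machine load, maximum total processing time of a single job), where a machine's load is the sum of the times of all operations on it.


Machine loads:
  Machine 1: 10 + 3 = 13
  Machine 2: 8 + 1 = 9
  Machine 3: 7 + 8 = 15
Max machine load = 15
Job totals:
  Job 1: 25
  Job 2: 12
Max job total = 25
Lower bound = max(15, 25) = 25

25


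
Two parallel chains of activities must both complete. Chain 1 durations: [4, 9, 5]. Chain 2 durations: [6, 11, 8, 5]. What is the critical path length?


Path A total = 4 + 9 + 5 = 18
Path B total = 6 + 11 + 8 + 5 = 30
Critical path = longest path = max(18, 30) = 30

30


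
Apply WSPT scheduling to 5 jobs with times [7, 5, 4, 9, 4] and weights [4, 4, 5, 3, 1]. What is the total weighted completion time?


Compute p/w ratios and sort ascending (WSPT): [(4, 5), (5, 4), (7, 4), (9, 3), (4, 1)]
Compute weighted completion times:
  Job (p=4,w=5): C=4, w*C=5*4=20
  Job (p=5,w=4): C=9, w*C=4*9=36
  Job (p=7,w=4): C=16, w*C=4*16=64
  Job (p=9,w=3): C=25, w*C=3*25=75
  Job (p=4,w=1): C=29, w*C=1*29=29
Total weighted completion time = 224

224


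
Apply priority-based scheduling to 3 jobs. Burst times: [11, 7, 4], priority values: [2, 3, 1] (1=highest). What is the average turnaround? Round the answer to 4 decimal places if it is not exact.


Sort by priority (ascending = highest first):
Order: [(1, 4), (2, 11), (3, 7)]
Completion times:
  Priority 1, burst=4, C=4
  Priority 2, burst=11, C=15
  Priority 3, burst=7, C=22
Average turnaround = 41/3 = 13.6667

13.6667


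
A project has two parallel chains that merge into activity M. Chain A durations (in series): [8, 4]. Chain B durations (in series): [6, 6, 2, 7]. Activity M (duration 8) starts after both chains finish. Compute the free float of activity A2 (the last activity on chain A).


ES(A2) = sum of predecessors on chain A = 8
EF(A2) = ES + duration = 8 + 4 = 12
Successor of A2 is M. ES(M) = max(sum(A), sum(B)) = max(12, 21) = 21
Free float = ES(successor) - EF(current) = 21 - 12 = 9

9


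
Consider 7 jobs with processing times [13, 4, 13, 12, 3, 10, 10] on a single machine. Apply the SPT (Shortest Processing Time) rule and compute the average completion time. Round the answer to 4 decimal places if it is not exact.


Sort jobs by processing time (SPT order): [3, 4, 10, 10, 12, 13, 13]
Compute completion times sequentially:
  Job 1: processing = 3, completes at 3
  Job 2: processing = 4, completes at 7
  Job 3: processing = 10, completes at 17
  Job 4: processing = 10, completes at 27
  Job 5: processing = 12, completes at 39
  Job 6: processing = 13, completes at 52
  Job 7: processing = 13, completes at 65
Sum of completion times = 210
Average completion time = 210/7 = 30.0

30.0


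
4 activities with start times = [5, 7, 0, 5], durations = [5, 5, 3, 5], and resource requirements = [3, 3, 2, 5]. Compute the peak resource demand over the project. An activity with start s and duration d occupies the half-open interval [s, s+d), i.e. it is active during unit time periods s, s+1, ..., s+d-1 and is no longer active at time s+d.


Each activity i is active on [start_i, start_i + duration_i).
Compute total resource usage per time slot:
  t=0: active resources = [2], total = 2
  t=1: active resources = [2], total = 2
  t=2: active resources = [2], total = 2
  t=3: active resources = [], total = 0
  t=4: active resources = [], total = 0
  t=5: active resources = [3, 5], total = 8
  t=6: active resources = [3, 5], total = 8
  t=7: active resources = [3, 3, 5], total = 11
  t=8: active resources = [3, 3, 5], total = 11
  t=9: active resources = [3, 3, 5], total = 11
  t=10: active resources = [3], total = 3
  t=11: active resources = [3], total = 3
Peak resource demand = 11

11


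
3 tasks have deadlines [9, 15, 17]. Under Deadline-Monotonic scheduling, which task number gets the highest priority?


Sort tasks by relative deadline (ascending):
  Task 1: deadline = 9
  Task 2: deadline = 15
  Task 3: deadline = 17
Priority order (highest first): [1, 2, 3]
Highest priority task = 1

1


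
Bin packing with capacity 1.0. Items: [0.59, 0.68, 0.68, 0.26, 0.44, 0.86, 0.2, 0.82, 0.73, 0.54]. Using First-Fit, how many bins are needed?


Place items sequentially using First-Fit:
  Item 0.59 -> new Bin 1
  Item 0.68 -> new Bin 2
  Item 0.68 -> new Bin 3
  Item 0.26 -> Bin 1 (now 0.85)
  Item 0.44 -> new Bin 4
  Item 0.86 -> new Bin 5
  Item 0.2 -> Bin 2 (now 0.88)
  Item 0.82 -> new Bin 6
  Item 0.73 -> new Bin 7
  Item 0.54 -> Bin 4 (now 0.98)
Total bins used = 7

7


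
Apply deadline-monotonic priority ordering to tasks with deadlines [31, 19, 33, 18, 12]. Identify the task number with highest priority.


Sort tasks by relative deadline (ascending):
  Task 5: deadline = 12
  Task 4: deadline = 18
  Task 2: deadline = 19
  Task 1: deadline = 31
  Task 3: deadline = 33
Priority order (highest first): [5, 4, 2, 1, 3]
Highest priority task = 5

5


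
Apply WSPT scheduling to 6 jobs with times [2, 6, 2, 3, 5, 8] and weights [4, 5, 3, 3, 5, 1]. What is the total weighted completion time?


Compute p/w ratios and sort ascending (WSPT): [(2, 4), (2, 3), (3, 3), (5, 5), (6, 5), (8, 1)]
Compute weighted completion times:
  Job (p=2,w=4): C=2, w*C=4*2=8
  Job (p=2,w=3): C=4, w*C=3*4=12
  Job (p=3,w=3): C=7, w*C=3*7=21
  Job (p=5,w=5): C=12, w*C=5*12=60
  Job (p=6,w=5): C=18, w*C=5*18=90
  Job (p=8,w=1): C=26, w*C=1*26=26
Total weighted completion time = 217

217


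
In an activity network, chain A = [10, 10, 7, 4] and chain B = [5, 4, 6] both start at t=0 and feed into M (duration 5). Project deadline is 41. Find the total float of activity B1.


Forward pass: ES(B1) = sum of predecessors on chain B = 0
EF = ES + duration = 0 + 5 = 5
Backward pass: LF(M) = deadline = 41; LS(M) = 41 - 5 = 36
LF(B1) = LS(M) - sum(successors on chain B) = 36 - 10 = 26
LS = LF - duration = 26 - 5 = 21
Total float = LS - ES = 21 - 0 = 21

21


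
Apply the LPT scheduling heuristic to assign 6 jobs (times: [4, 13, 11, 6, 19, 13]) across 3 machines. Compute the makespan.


Sort jobs in decreasing order (LPT): [19, 13, 13, 11, 6, 4]
Assign each job to the least loaded machine:
  Machine 1: jobs [19, 4], load = 23
  Machine 2: jobs [13, 11], load = 24
  Machine 3: jobs [13, 6], load = 19
Makespan = max load = 24

24


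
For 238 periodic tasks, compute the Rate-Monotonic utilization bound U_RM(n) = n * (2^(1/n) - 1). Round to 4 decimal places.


Compute 2^(1/238) = 1.0029166282
Subtract 1: 1.0029166282 - 1 = 0.0029166282
Multiply by n: 238 * 0.0029166282 = 0.6941575116
Round to 4 dp: 0.6942

0.6942


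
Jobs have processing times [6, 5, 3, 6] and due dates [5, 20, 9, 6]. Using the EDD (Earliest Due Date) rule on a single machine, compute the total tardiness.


Sort by due date (EDD order): [(6, 5), (6, 6), (3, 9), (5, 20)]
Compute completion times and tardiness:
  Job 1: p=6, d=5, C=6, tardiness=max(0,6-5)=1
  Job 2: p=6, d=6, C=12, tardiness=max(0,12-6)=6
  Job 3: p=3, d=9, C=15, tardiness=max(0,15-9)=6
  Job 4: p=5, d=20, C=20, tardiness=max(0,20-20)=0
Total tardiness = 13

13


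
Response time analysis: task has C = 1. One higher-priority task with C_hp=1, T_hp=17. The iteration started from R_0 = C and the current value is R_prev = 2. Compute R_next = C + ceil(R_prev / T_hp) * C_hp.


R_next = C + ceil(R_prev / T_hp) * C_hp
ceil(2 / 17) = ceil(0.1176) = 1
Interference = 1 * 1 = 1
R_next = 1 + 1 = 2
R_next = R_prev, so the iteration has converged (response time = 2).

2


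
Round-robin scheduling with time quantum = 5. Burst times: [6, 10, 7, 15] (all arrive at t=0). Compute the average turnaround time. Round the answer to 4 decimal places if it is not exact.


Time quantum = 5
Execution trace:
  J1 runs 5 units, time = 5
  J2 runs 5 units, time = 10
  J3 runs 5 units, time = 15
  J4 runs 5 units, time = 20
  J1 runs 1 units, time = 21
  J2 runs 5 units, time = 26
  J3 runs 2 units, time = 28
  J4 runs 5 units, time = 33
  J4 runs 5 units, time = 38
Finish times: [21, 26, 28, 38]
Average turnaround = 113/4 = 28.25

28.25


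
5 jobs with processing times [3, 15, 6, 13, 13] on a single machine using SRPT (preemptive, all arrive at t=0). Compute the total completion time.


Since all jobs arrive at t=0, SRPT equals SPT ordering.
SPT order: [3, 6, 13, 13, 15]
Completion times:
  Job 1: p=3, C=3
  Job 2: p=6, C=9
  Job 3: p=13, C=22
  Job 4: p=13, C=35
  Job 5: p=15, C=50
Total completion time = 3 + 9 + 22 + 35 + 50 = 119

119


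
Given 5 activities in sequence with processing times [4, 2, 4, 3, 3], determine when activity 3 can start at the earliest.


Activity 3 starts after activities 1 through 2 complete.
Predecessor durations: [4, 2]
ES = 4 + 2 = 6

6


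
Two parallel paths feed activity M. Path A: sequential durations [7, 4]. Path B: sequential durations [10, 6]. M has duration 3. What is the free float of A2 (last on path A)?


ES(A2) = sum of predecessors on chain A = 7
EF(A2) = ES + duration = 7 + 4 = 11
Successor of A2 is M. ES(M) = max(sum(A), sum(B)) = max(11, 16) = 16
Free float = ES(successor) - EF(current) = 16 - 11 = 5

5


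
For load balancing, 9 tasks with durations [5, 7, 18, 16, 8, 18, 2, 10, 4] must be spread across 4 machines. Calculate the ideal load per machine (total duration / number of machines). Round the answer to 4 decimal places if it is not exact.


Total processing time = 5 + 7 + 18 + 16 + 8 + 18 + 2 + 10 + 4 = 88
Number of machines = 4
Ideal balanced load = 88 / 4 = 22.0

22.0


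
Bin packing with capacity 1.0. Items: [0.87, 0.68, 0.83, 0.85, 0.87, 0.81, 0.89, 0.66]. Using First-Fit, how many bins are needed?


Place items sequentially using First-Fit:
  Item 0.87 -> new Bin 1
  Item 0.68 -> new Bin 2
  Item 0.83 -> new Bin 3
  Item 0.85 -> new Bin 4
  Item 0.87 -> new Bin 5
  Item 0.81 -> new Bin 6
  Item 0.89 -> new Bin 7
  Item 0.66 -> new Bin 8
Total bins used = 8

8


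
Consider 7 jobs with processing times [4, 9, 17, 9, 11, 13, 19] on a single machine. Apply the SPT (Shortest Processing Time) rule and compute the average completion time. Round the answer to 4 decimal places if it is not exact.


Sort jobs by processing time (SPT order): [4, 9, 9, 11, 13, 17, 19]
Compute completion times sequentially:
  Job 1: processing = 4, completes at 4
  Job 2: processing = 9, completes at 13
  Job 3: processing = 9, completes at 22
  Job 4: processing = 11, completes at 33
  Job 5: processing = 13, completes at 46
  Job 6: processing = 17, completes at 63
  Job 7: processing = 19, completes at 82
Sum of completion times = 263
Average completion time = 263/7 = 37.5714

37.5714


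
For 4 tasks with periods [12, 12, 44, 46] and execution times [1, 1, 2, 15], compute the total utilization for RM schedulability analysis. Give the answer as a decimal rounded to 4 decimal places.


Compute individual utilizations (exact fractions):
  Task 1: C/T = 1/12 (approx. 0.0833)
  Task 2: C/T = 1/12 (approx. 0.0833)
  Task 3: C/T = 2/44 = 1/22 (approx. 0.0455)
  Task 4: C/T = 15/46 (approx. 0.3261)
Total utilization U = 1/12 + 1/12 + 1/22 + 15/46 = 817/1518
Rounded to 4 decimal places: U = 0.5382
RM (Liu & Layland) bound for 4 tasks = 0.756828; compare with U = 817/1518 (approx. 0.538208)
U <= bound, so schedulable by RM sufficient condition.

0.5382


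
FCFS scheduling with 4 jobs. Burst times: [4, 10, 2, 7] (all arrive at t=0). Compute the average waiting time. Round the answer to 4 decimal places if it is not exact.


FCFS order (as given): [4, 10, 2, 7]
Waiting times:
  Job 1: wait = 0
  Job 2: wait = 4
  Job 3: wait = 14
  Job 4: wait = 16
Sum of waiting times = 34
Average waiting time = 34/4 = 8.5

8.5


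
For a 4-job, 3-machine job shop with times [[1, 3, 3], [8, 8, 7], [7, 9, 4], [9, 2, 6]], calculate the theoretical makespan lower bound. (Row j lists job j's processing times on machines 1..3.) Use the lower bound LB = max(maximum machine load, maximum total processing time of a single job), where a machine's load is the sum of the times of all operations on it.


Machine loads:
  Machine 1: 1 + 8 + 7 + 9 = 25
  Machine 2: 3 + 8 + 9 + 2 = 22
  Machine 3: 3 + 7 + 4 + 6 = 20
Max machine load = 25
Job totals:
  Job 1: 7
  Job 2: 23
  Job 3: 20
  Job 4: 17
Max job total = 23
Lower bound = max(25, 23) = 25

25


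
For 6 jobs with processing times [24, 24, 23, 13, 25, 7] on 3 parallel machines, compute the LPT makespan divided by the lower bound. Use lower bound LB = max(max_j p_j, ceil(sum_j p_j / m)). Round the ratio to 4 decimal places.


LPT order: [25, 24, 24, 23, 13, 7]
Machine loads after assignment: [32, 47, 37]
LPT makespan = 47
Lower bound = max(max_job, ceil(total/3)) = max(25, 39) = 39
Ratio = 47 / 39 = 1.2051

1.2051


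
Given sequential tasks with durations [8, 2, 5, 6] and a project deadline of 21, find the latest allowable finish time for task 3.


LF(activity 3) = deadline - sum of successor durations
Successors: activities 4 through 4 with durations [6]
Sum of successor durations = 6
LF = 21 - 6 = 15

15


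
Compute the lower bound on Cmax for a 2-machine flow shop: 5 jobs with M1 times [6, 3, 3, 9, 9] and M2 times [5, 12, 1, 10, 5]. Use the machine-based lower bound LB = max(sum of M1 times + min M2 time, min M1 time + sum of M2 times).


LB1 = sum(M1 times) + min(M2 times) = 30 + 1 = 31
LB2 = min(M1 times) + sum(M2 times) = 3 + 33 = 36
Lower bound = max(LB1, LB2) = max(31, 36) = 36

36


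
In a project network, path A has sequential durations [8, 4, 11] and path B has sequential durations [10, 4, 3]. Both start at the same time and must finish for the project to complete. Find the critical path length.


Path A total = 8 + 4 + 11 = 23
Path B total = 10 + 4 + 3 = 17
Critical path = longest path = max(23, 17) = 23

23


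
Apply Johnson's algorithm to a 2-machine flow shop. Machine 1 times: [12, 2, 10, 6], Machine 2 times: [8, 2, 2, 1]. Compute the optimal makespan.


Apply Johnson's rule:
  Group 1 (a <= b): [(2, 2, 2)]
  Group 2 (a > b): [(1, 12, 8), (3, 10, 2), (4, 6, 1)]
Optimal job order: [2, 1, 3, 4]
Schedule:
  Job 2: M1 done at 2, M2 done at 4
  Job 1: M1 done at 14, M2 done at 22
  Job 3: M1 done at 24, M2 done at 26
  Job 4: M1 done at 30, M2 done at 31
Makespan = 31

31


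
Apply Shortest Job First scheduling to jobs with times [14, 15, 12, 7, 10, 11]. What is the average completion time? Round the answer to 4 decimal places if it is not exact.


SJF order (ascending): [7, 10, 11, 12, 14, 15]
Completion times:
  Job 1: burst=7, C=7
  Job 2: burst=10, C=17
  Job 3: burst=11, C=28
  Job 4: burst=12, C=40
  Job 5: burst=14, C=54
  Job 6: burst=15, C=69
Average completion = 215/6 = 35.8333

35.8333


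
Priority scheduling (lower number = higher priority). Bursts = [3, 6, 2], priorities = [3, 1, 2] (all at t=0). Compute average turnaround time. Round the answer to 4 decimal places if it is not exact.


Sort by priority (ascending = highest first):
Order: [(1, 6), (2, 2), (3, 3)]
Completion times:
  Priority 1, burst=6, C=6
  Priority 2, burst=2, C=8
  Priority 3, burst=3, C=11
Average turnaround = 25/3 = 8.3333

8.3333


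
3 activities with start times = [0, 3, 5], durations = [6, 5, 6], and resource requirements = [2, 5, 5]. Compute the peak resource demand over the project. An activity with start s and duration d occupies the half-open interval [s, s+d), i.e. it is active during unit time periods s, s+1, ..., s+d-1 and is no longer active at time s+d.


Each activity i is active on [start_i, start_i + duration_i).
Compute total resource usage per time slot:
  t=0: active resources = [2], total = 2
  t=1: active resources = [2], total = 2
  t=2: active resources = [2], total = 2
  t=3: active resources = [2, 5], total = 7
  t=4: active resources = [2, 5], total = 7
  t=5: active resources = [2, 5, 5], total = 12
  t=6: active resources = [5, 5], total = 10
  t=7: active resources = [5, 5], total = 10
  t=8: active resources = [5], total = 5
  t=9: active resources = [5], total = 5
  t=10: active resources = [5], total = 5
Peak resource demand = 12

12


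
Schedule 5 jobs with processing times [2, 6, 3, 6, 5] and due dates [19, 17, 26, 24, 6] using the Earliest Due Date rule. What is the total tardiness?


Sort by due date (EDD order): [(5, 6), (6, 17), (2, 19), (6, 24), (3, 26)]
Compute completion times and tardiness:
  Job 1: p=5, d=6, C=5, tardiness=max(0,5-6)=0
  Job 2: p=6, d=17, C=11, tardiness=max(0,11-17)=0
  Job 3: p=2, d=19, C=13, tardiness=max(0,13-19)=0
  Job 4: p=6, d=24, C=19, tardiness=max(0,19-24)=0
  Job 5: p=3, d=26, C=22, tardiness=max(0,22-26)=0
Total tardiness = 0

0


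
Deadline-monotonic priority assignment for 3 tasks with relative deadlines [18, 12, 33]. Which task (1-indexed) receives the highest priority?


Sort tasks by relative deadline (ascending):
  Task 2: deadline = 12
  Task 1: deadline = 18
  Task 3: deadline = 33
Priority order (highest first): [2, 1, 3]
Highest priority task = 2

2


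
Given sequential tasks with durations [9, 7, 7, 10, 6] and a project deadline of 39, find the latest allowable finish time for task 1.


LF(activity 1) = deadline - sum of successor durations
Successors: activities 2 through 5 with durations [7, 7, 10, 6]
Sum of successor durations = 30
LF = 39 - 30 = 9

9


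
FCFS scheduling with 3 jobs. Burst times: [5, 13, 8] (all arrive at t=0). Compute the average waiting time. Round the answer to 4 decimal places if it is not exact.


FCFS order (as given): [5, 13, 8]
Waiting times:
  Job 1: wait = 0
  Job 2: wait = 5
  Job 3: wait = 18
Sum of waiting times = 23
Average waiting time = 23/3 = 7.6667

7.6667


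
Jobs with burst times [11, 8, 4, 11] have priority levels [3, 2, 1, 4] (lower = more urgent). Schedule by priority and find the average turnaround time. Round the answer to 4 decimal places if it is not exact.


Sort by priority (ascending = highest first):
Order: [(1, 4), (2, 8), (3, 11), (4, 11)]
Completion times:
  Priority 1, burst=4, C=4
  Priority 2, burst=8, C=12
  Priority 3, burst=11, C=23
  Priority 4, burst=11, C=34
Average turnaround = 73/4 = 18.25

18.25


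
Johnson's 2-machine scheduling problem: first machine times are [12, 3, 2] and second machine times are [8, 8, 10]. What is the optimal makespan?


Apply Johnson's rule:
  Group 1 (a <= b): [(3, 2, 10), (2, 3, 8)]
  Group 2 (a > b): [(1, 12, 8)]
Optimal job order: [3, 2, 1]
Schedule:
  Job 3: M1 done at 2, M2 done at 12
  Job 2: M1 done at 5, M2 done at 20
  Job 1: M1 done at 17, M2 done at 28
Makespan = 28

28


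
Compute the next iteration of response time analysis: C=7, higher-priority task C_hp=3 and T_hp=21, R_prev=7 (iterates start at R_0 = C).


R_next = C + ceil(R_prev / T_hp) * C_hp
ceil(7 / 21) = ceil(0.3333) = 1
Interference = 1 * 3 = 3
R_next = 7 + 3 = 10

10


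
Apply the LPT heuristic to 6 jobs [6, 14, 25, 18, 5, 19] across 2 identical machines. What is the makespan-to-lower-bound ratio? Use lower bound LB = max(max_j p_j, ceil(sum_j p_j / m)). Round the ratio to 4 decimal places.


LPT order: [25, 19, 18, 14, 6, 5]
Machine loads after assignment: [44, 43]
LPT makespan = 44
Lower bound = max(max_job, ceil(total/2)) = max(25, 44) = 44
Ratio = 44 / 44 = 1.0

1.0


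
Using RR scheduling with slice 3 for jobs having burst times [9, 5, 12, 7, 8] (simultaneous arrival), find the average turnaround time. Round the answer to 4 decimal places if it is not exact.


Time quantum = 3
Execution trace:
  J1 runs 3 units, time = 3
  J2 runs 3 units, time = 6
  J3 runs 3 units, time = 9
  J4 runs 3 units, time = 12
  J5 runs 3 units, time = 15
  J1 runs 3 units, time = 18
  J2 runs 2 units, time = 20
  J3 runs 3 units, time = 23
  J4 runs 3 units, time = 26
  J5 runs 3 units, time = 29
  J1 runs 3 units, time = 32
  J3 runs 3 units, time = 35
  J4 runs 1 units, time = 36
  J5 runs 2 units, time = 38
  J3 runs 3 units, time = 41
Finish times: [32, 20, 41, 36, 38]
Average turnaround = 167/5 = 33.4

33.4


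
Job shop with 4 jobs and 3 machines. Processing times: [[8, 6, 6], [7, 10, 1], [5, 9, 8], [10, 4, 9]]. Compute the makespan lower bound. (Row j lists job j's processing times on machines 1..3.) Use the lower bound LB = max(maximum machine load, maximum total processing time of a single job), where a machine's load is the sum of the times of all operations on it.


Machine loads:
  Machine 1: 8 + 7 + 5 + 10 = 30
  Machine 2: 6 + 10 + 9 + 4 = 29
  Machine 3: 6 + 1 + 8 + 9 = 24
Max machine load = 30
Job totals:
  Job 1: 20
  Job 2: 18
  Job 3: 22
  Job 4: 23
Max job total = 23
Lower bound = max(30, 23) = 30

30


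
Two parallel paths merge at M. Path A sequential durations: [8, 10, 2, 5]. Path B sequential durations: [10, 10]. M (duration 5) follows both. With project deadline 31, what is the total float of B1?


Forward pass: ES(B1) = sum of predecessors on chain B = 0
EF = ES + duration = 0 + 10 = 10
Backward pass: LF(M) = deadline = 31; LS(M) = 31 - 5 = 26
LF(B1) = LS(M) - sum(successors on chain B) = 26 - 10 = 16
LS = LF - duration = 16 - 10 = 6
Total float = LS - ES = 6 - 0 = 6

6


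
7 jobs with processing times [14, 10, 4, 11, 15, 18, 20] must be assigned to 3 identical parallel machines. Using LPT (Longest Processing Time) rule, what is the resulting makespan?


Sort jobs in decreasing order (LPT): [20, 18, 15, 14, 11, 10, 4]
Assign each job to the least loaded machine:
  Machine 1: jobs [20, 10], load = 30
  Machine 2: jobs [18, 11, 4], load = 33
  Machine 3: jobs [15, 14], load = 29
Makespan = max load = 33

33


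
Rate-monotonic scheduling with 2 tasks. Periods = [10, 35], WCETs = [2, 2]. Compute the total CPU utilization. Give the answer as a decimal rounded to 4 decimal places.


Compute individual utilizations (exact fractions):
  Task 1: C/T = 2/10 = 1/5 (approx. 0.2)
  Task 2: C/T = 2/35 (approx. 0.0571)
Total utilization U = 1/5 + 2/35 = 9/35
Rounded to 4 decimal places: U = 0.2571
RM (Liu & Layland) bound for 2 tasks = 0.828427; compare with U = 9/35 (approx. 0.257143)
U <= bound, so schedulable by RM sufficient condition.

0.2571


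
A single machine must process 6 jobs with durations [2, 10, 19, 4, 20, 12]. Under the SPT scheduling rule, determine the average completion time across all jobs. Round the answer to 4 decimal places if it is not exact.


Sort jobs by processing time (SPT order): [2, 4, 10, 12, 19, 20]
Compute completion times sequentially:
  Job 1: processing = 2, completes at 2
  Job 2: processing = 4, completes at 6
  Job 3: processing = 10, completes at 16
  Job 4: processing = 12, completes at 28
  Job 5: processing = 19, completes at 47
  Job 6: processing = 20, completes at 67
Sum of completion times = 166
Average completion time = 166/6 = 27.6667

27.6667


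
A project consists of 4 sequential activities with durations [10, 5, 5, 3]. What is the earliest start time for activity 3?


Activity 3 starts after activities 1 through 2 complete.
Predecessor durations: [10, 5]
ES = 10 + 5 = 15

15


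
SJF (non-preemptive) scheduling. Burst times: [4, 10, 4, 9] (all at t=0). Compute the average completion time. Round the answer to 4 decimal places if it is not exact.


SJF order (ascending): [4, 4, 9, 10]
Completion times:
  Job 1: burst=4, C=4
  Job 2: burst=4, C=8
  Job 3: burst=9, C=17
  Job 4: burst=10, C=27
Average completion = 56/4 = 14.0

14.0


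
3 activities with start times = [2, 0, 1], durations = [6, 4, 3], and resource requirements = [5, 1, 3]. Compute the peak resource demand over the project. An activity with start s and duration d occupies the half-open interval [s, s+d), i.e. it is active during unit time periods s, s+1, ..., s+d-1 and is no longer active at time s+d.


Each activity i is active on [start_i, start_i + duration_i).
Compute total resource usage per time slot:
  t=0: active resources = [1], total = 1
  t=1: active resources = [1, 3], total = 4
  t=2: active resources = [5, 1, 3], total = 9
  t=3: active resources = [5, 1, 3], total = 9
  t=4: active resources = [5], total = 5
  t=5: active resources = [5], total = 5
  t=6: active resources = [5], total = 5
  t=7: active resources = [5], total = 5
Peak resource demand = 9

9


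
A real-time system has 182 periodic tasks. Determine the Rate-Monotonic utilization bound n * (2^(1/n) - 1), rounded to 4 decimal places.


Compute 2^(1/182) = 1.0038157625
Subtract 1: 1.0038157625 - 1 = 0.0038157625
Multiply by n: 182 * 0.0038157625 = 0.6944687750
Round to 4 dp: 0.6945

0.6945


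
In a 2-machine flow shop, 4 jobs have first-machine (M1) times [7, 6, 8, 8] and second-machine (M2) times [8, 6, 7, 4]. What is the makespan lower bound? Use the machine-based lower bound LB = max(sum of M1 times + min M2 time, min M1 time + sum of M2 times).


LB1 = sum(M1 times) + min(M2 times) = 29 + 4 = 33
LB2 = min(M1 times) + sum(M2 times) = 6 + 25 = 31
Lower bound = max(LB1, LB2) = max(33, 31) = 33

33


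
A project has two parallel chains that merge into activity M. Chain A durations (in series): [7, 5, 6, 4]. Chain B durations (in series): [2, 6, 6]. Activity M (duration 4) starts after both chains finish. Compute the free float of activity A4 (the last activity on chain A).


ES(A4) = sum of predecessors on chain A = 18
EF(A4) = ES + duration = 18 + 4 = 22
Successor of A4 is M. ES(M) = max(sum(A), sum(B)) = max(22, 14) = 22
Free float = ES(successor) - EF(current) = 22 - 22 = 0

0


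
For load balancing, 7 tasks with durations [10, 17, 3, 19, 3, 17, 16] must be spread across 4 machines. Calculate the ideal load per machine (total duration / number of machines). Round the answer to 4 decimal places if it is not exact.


Total processing time = 10 + 17 + 3 + 19 + 3 + 17 + 16 = 85
Number of machines = 4
Ideal balanced load = 85 / 4 = 21.25

21.25


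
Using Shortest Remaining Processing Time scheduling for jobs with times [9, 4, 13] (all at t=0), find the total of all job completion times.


Since all jobs arrive at t=0, SRPT equals SPT ordering.
SPT order: [4, 9, 13]
Completion times:
  Job 1: p=4, C=4
  Job 2: p=9, C=13
  Job 3: p=13, C=26
Total completion time = 4 + 13 + 26 = 43

43


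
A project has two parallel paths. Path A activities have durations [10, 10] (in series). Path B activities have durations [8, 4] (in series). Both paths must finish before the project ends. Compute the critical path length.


Path A total = 10 + 10 = 20
Path B total = 8 + 4 = 12
Critical path = longest path = max(20, 12) = 20

20


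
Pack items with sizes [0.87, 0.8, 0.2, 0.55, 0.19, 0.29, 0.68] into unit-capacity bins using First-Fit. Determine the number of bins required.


Place items sequentially using First-Fit:
  Item 0.87 -> new Bin 1
  Item 0.8 -> new Bin 2
  Item 0.2 -> Bin 2 (now 1.0)
  Item 0.55 -> new Bin 3
  Item 0.19 -> Bin 3 (now 0.74)
  Item 0.29 -> new Bin 4
  Item 0.68 -> Bin 4 (now 0.97)
Total bins used = 4

4


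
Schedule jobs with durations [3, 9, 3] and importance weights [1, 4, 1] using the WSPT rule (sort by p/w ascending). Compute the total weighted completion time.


Compute p/w ratios and sort ascending (WSPT): [(9, 4), (3, 1), (3, 1)]
Compute weighted completion times:
  Job (p=9,w=4): C=9, w*C=4*9=36
  Job (p=3,w=1): C=12, w*C=1*12=12
  Job (p=3,w=1): C=15, w*C=1*15=15
Total weighted completion time = 63

63


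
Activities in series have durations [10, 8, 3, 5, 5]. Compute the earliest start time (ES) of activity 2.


Activity 2 starts after activities 1 through 1 complete.
Predecessor durations: [10]
ES = 10 = 10

10


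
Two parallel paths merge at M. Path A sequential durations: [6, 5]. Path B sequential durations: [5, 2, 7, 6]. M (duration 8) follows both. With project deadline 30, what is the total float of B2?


Forward pass: ES(B2) = sum of predecessors on chain B = 5
EF = ES + duration = 5 + 2 = 7
Backward pass: LF(M) = deadline = 30; LS(M) = 30 - 8 = 22
LF(B2) = LS(M) - sum(successors on chain B) = 22 - 13 = 9
LS = LF - duration = 9 - 2 = 7
Total float = LS - ES = 7 - 5 = 2

2


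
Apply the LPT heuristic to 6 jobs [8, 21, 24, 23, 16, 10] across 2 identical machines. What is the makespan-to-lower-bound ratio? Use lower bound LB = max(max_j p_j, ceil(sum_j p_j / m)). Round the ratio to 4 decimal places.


LPT order: [24, 23, 21, 16, 10, 8]
Machine loads after assignment: [50, 52]
LPT makespan = 52
Lower bound = max(max_job, ceil(total/2)) = max(24, 51) = 51
Ratio = 52 / 51 = 1.0196

1.0196


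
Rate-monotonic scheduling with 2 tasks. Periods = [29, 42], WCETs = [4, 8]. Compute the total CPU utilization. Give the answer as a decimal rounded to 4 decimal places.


Compute individual utilizations (exact fractions):
  Task 1: C/T = 4/29 (approx. 0.1379)
  Task 2: C/T = 8/42 = 4/21 (approx. 0.1905)
Total utilization U = 4/29 + 4/21 = 200/609
Rounded to 4 decimal places: U = 0.3284
RM (Liu & Layland) bound for 2 tasks = 0.828427; compare with U = 200/609 (approx. 0.328407)
U <= bound, so schedulable by RM sufficient condition.

0.3284
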